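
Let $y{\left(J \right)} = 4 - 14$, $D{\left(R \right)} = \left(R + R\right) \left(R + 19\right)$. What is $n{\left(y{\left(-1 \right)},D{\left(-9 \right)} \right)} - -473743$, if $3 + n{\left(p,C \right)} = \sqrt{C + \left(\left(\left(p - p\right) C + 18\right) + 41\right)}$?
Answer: $473740 + 11 i \approx 4.7374 \cdot 10^{5} + 11.0 i$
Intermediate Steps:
$D{\left(R \right)} = 2 R \left(19 + R\right)$
$y{\left(J \right)} = -10$ ($y{\left(J \right)} = 4 - 14 = -10$)
$n{\left(p,C \right)} = -3 + \sqrt{59 + C}$ ($n{\left(p,C \right)} = -3 + \sqrt{C + \left(\left(\left(p - p\right) C + 18\right) + 41\right)} = -3 + \sqrt{C + \left(\left(0 C + 18\right) + 41\right)} = -3 + \sqrt{C + \left(\left(0 + 18\right) + 41\right)} = -3 + \sqrt{C + \left(18 + 41\right)} = -3 + \sqrt{C + 59} = -3 + \sqrt{59 + C}$)
$n{\left(y{\left(-1 \right)},D{\left(-9 \right)} \right)} - -473743 = \left(-3 + \sqrt{59 + 2 \left(-9\right) \left(19 - 9\right)}\right) - -473743 = \left(-3 + \sqrt{59 + 2 \left(-9\right) 10}\right) + 473743 = \left(-3 + \sqrt{59 - 180}\right) + 473743 = \left(-3 + \sqrt{-121}\right) + 473743 = \left(-3 + 11 i\right) + 473743 = 473740 + 11 i$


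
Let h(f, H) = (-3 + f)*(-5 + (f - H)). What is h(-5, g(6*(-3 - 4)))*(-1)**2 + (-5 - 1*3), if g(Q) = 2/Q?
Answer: 1504/21 ≈ 71.619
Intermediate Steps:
h(f, H) = (-3 + f)*(-5 + f - H)
h(-5, g(6*(-3 - 4)))*(-1)**2 + (-5 - 1*3) = (15 + (-5)**2 - 8*(-5) + 3*(2/((6*(-3 - 4)))) - 1*2/((6*(-3 - 4)))*(-5))*(-1)**2 + (-5 - 1*3) = (15 + 25 + 40 + 3*(2/((6*(-7)))) - 1*2/((6*(-7)))*(-5))*1 + (-5 - 3) = (15 + 25 + 40 + 3*(2/(-42)) - 1*2/(-42)*(-5))*1 - 8 = (15 + 25 + 40 + 3*(2*(-1/42)) - 1*2*(-1/42)*(-5))*1 - 8 = (15 + 25 + 40 + 3*(-1/21) - 1*(-1/21)*(-5))*1 - 8 = (15 + 25 + 40 - 1/7 - 5/21)*1 - 8 = (1672/21)*1 - 8 = 1672/21 - 8 = 1504/21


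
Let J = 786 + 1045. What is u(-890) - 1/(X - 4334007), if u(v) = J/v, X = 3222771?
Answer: -1017336113/494500020 ≈ -2.0573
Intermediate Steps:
J = 1831
u(v) = 1831/v
u(-890) - 1/(X - 4334007) = 1831/(-890) - 1/(3222771 - 4334007) = 1831*(-1/890) - 1/(-1111236) = -1831/890 - 1*(-1/1111236) = -1831/890 + 1/1111236 = -1017336113/494500020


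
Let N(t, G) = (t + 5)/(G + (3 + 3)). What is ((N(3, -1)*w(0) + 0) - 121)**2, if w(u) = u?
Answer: 14641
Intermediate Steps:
N(t, G) = (5 + t)/(6 + G) (N(t, G) = (5 + t)/(G + 6) = (5 + t)/(6 + G))
((N(3, -1)*w(0) + 0) - 121)**2 = ((((5 + 3)/(6 - 1))*0 + 0) - 121)**2 = (((8/5)*0 + 0) - 121)**2 = ((0 + 0) - 121)**2 = (0 - 121)**2 = (-121)**2 = 14641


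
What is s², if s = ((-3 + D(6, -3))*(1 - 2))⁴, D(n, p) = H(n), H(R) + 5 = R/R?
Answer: 5764801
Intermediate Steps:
H(R) = -4 (H(R) = -5 + R/R = -5 + 1 = -4)
D(n, p) = -4
s = 2401 (s = ((-3 - 4)*(1 - 2))⁴ = (-7*(-1))⁴ = 7⁴ = 2401)
s² = 2401² = 5764801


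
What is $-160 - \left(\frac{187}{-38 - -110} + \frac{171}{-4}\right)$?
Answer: $- \frac{8629}{72} \approx -119.85$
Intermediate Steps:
$-160 - \left(\frac{187}{-38 - -110} + \frac{171}{-4}\right) = -160 - \left(\frac{187}{-38 + 110} + 171 \left(- \frac{1}{4}\right)\right) = -160 - \left(\frac{187}{72} - \frac{171}{4}\right) = -160 - - \frac{2891}{72} = -160 + \frac{2891}{72} = - \frac{8629}{72}$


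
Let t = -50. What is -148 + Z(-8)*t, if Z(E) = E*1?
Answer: 252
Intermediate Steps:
Z(E) = E
-148 + Z(-8)*t = -148 - 8*(-50) = -148 + 400 = 252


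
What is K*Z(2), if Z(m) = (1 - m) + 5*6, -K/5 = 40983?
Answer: -5942535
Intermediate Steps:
K = -204915 (K = -5*40983 = -204915)
Z(m) = 31 - m (Z(m) = (1 - m) + 30 = 31 - m)
K*Z(2) = -204915*(31 - 1*2) = -204915*(31 - 2) = -204915*29 = -5942535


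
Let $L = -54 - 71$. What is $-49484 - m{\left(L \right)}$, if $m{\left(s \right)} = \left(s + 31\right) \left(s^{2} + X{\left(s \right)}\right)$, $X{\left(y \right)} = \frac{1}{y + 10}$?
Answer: $\frac{163215496}{115} \approx 1.4193 \cdot 10^{6}$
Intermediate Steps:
$L = -125$
$X{\left(y \right)} = \frac{1}{10 + y}$
$m{\left(s \right)} = \left(31 + s\right) \left(s^{2} + \frac{1}{10 + s}\right)$ ($m{\left(s \right)} = \left(s + 31\right) \left(s^{2} + \frac{1}{10 + s}\right) = \left(31 + s\right) \left(s^{2} + \frac{1}{10 + s}\right)$)
$-49484 - m{\left(L \right)} = -49484 - \frac{31 - 125 + \left(-125\right)^{2} \left(10 - 125\right) \left(31 - 125\right)}{10 - 125} = -49484 - \frac{31 - 125 + 15625 \left(-115\right) \left(-94\right)}{-115} = -49484 - - \frac{31 - 125 + 168906250}{115} = -49484 - \left(- \frac{1}{115}\right) 168906156 = -49484 - - \frac{168906156}{115} = -49484 + \frac{168906156}{115} = \frac{163215496}{115}$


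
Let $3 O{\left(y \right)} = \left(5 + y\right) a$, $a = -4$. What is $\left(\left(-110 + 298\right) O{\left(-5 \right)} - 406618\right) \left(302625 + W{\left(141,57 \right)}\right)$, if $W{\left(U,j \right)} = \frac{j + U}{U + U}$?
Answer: $- \frac{5783493714144}{47} \approx -1.2305 \cdot 10^{11}$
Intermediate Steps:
$W{\left(U,j \right)} = \frac{U + j}{2 U}$
$O{\left(y \right)} = - \frac{20}{3} - \frac{4 y}{3}$ ($O{\left(y \right)} = \frac{\left(5 + y\right) \left(-4\right)}{3} = \frac{-20 - 4 y}{3} = - \frac{20}{3} - \frac{4 y}{3}$)
$\left(\left(-110 + 298\right) O{\left(-5 \right)} - 406618\right) \left(302625 + W{\left(141,57 \right)}\right) = \left(\left(-110 + 298\right) \left(- \frac{20}{3} - - \frac{20}{3}\right) - 406618\right) \left(302625 + \frac{141 + 57}{2 \cdot 141}\right) = \left(188 \left(- \frac{20}{3} + \frac{20}{3}\right) - 406618\right) \left(302625 + \frac{1}{2} \cdot \frac{1}{141} \cdot 198\right) = \left(188 \cdot 0 - 406618\right) \left(302625 + \frac{33}{47}\right) = \left(0 - 406618\right) \frac{14223408}{47} = \left(-406618\right) \frac{14223408}{47} = - \frac{5783493714144}{47}$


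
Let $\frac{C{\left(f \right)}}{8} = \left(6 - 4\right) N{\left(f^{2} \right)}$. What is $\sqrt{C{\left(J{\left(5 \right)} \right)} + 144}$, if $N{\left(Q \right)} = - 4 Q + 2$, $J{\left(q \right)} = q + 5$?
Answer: $4 i \sqrt{389} \approx 78.892 i$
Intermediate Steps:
$J{\left(q \right)} = 5 + q$
$N{\left(Q \right)} = 2 - 4 Q$
$C{\left(f \right)} = 32 - 64 f^{2}$ ($C{\left(f \right)} = 8 \left(6 - 4\right) \left(2 - 4 f^{2}\right) = 8 \cdot 2 \left(2 - 4 f^{2}\right) = 8 \left(4 - 8 f^{2}\right) = 32 - 64 f^{2}$)
$\sqrt{C{\left(J{\left(5 \right)} \right)} + 144} = \sqrt{\left(32 - 64 \left(5 + 5\right)^{2}\right) + 144} = \sqrt{\left(32 - 64 \cdot 10^{2}\right) + 144} = \sqrt{\left(32 - 6400\right) + 144} = \sqrt{-6368 + 144} = \sqrt{-6224} = 4 i \sqrt{389}$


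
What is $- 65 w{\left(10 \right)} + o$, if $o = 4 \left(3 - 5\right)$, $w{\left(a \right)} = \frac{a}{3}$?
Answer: $- \frac{674}{3} \approx -224.67$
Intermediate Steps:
$w{\left(a \right)} = \frac{a}{3}$ ($w{\left(a \right)} = a \frac{1}{3} = \frac{a}{3}$)
$o = -8$ ($o = 4 \left(-2\right) = -8$)
$- 65 w{\left(10 \right)} + o = - 65 \cdot \frac{1}{3} \cdot 10 - 8 = \left(-65\right) \frac{10}{3} - 8 = - \frac{650}{3} - 8 = - \frac{674}{3}$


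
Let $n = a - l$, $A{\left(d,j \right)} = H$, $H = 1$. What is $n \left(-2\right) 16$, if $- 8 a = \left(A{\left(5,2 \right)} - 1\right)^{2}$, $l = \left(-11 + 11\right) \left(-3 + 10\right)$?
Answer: $0$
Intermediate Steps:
$A{\left(d,j \right)} = 1$
$l = 0$ ($l = 0 \cdot 7 = 0$)
$a = 0$ ($a = - \frac{\left(1 - 1\right)^{2}}{8} = - \frac{0^{2}}{8} = \left(- \frac{1}{8}\right) 0 = 0$)
$n = 0$ ($n = 0 - 0 = 0 + 0 = 0$)
$n \left(-2\right) 16 = 0 \left(-2\right) 16 = 0 \cdot 16 = 0$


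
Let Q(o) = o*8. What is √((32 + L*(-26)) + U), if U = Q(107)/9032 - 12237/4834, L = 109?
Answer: I*√83530833149522902/5457586 ≈ 52.957*I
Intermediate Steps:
Q(o) = 8*o
U = -13298335/5457586 (U = (8*107)/9032 - 12237/4834 = 856*(1/9032) - 12237*1/4834 = 107/1129 - 12237/4834 = -13298335/5457586 ≈ -2.4367)
√((32 + L*(-26)) + U) = √((32 + 109*(-26)) - 13298335/5457586) = √((32 - 2834) - 13298335/5457586) = √(-2802 - 13298335/5457586) = √(-15305454307/5457586) = I*√83530833149522902/5457586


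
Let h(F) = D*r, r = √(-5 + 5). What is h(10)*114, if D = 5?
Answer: 0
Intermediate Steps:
r = 0 (r = √0 = 0)
h(F) = 0 (h(F) = 5*0 = 0)
h(10)*114 = 0*114 = 0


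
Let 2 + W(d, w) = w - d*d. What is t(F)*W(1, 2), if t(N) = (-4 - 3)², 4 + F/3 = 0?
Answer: -49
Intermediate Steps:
F = -12 (F = -12 + 3*0 = -12 + 0 = -12)
W(d, w) = -2 + w - d² (W(d, w) = -2 + (w - d*d) = -2 + (w - d²) = -2 + w - d²)
t(N) = 49 (t(N) = (-7)² = 49)
t(F)*W(1, 2) = 49*(-2 + 2 - 1*1²) = 49*(-2 + 2 - 1*1) = 49*(-2 + 2 - 1) = 49*(-1) = -49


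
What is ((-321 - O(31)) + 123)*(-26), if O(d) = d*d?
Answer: 30134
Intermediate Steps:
O(d) = d²
((-321 - O(31)) + 123)*(-26) = ((-321 - 1*31²) + 123)*(-26) = ((-321 - 1*961) + 123)*(-26) = ((-321 - 961) + 123)*(-26) = (-1282 + 123)*(-26) = -1159*(-26) = 30134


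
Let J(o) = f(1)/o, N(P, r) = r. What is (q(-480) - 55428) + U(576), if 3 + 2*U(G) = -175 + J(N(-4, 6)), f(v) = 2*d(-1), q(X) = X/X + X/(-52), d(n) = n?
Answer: -4329541/78 ≈ -55507.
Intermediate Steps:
q(X) = 1 - X/52 (q(X) = 1 + X*(-1/52) = 1 - X/52)
f(v) = -2 (f(v) = 2*(-1) = -2)
J(o) = -2/o
U(G) = -535/6 (U(G) = -3/2 + (-175 - 2/6)/2 = -3/2 + (-175 - 2*⅙)/2 = -3/2 + (-175 - ⅓)/2 = -3/2 + (½)*(-526/3) = -3/2 - 263/3 = -535/6)
(q(-480) - 55428) + U(576) = ((1 - 1/52*(-480)) - 55428) - 535/6 = ((1 + 120/13) - 55428) - 535/6 = (133/13 - 55428) - 535/6 = -720431/13 - 535/6 = -4329541/78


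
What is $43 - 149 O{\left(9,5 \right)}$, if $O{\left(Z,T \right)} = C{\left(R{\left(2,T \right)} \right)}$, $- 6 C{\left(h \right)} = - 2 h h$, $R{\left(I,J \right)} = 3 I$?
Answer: $-1745$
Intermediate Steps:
$C{\left(h \right)} = \frac{h^{2}}{3}$ ($C{\left(h \right)} = - \frac{- 2 h h}{6} = - \frac{\left(-2\right) h^{2}}{6} = \frac{h^{2}}{3}$)
$O{\left(Z,T \right)} = 12$ ($O{\left(Z,T \right)} = \frac{\left(3 \cdot 2\right)^{2}}{3} = \frac{6^{2}}{3} = \frac{1}{3} \cdot 36 = 12$)
$43 - 149 O{\left(9,5 \right)} = 43 - 1788 = -1745$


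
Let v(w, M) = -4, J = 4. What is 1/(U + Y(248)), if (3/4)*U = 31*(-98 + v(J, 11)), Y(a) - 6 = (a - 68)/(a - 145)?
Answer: -103/433450 ≈ -0.00023763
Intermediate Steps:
Y(a) = 6 + (-68 + a)/(-145 + a) (Y(a) = 6 + (a - 68)/(a - 145) = 6 + (-68 + a)/(-145 + a))
U = -4216 (U = 4*(31*(-98 - 4))/3 = 4*(31*(-102))/3 = (4/3)*(-3162) = -4216)
1/(U + Y(248)) = 1/(-4216 + 7*(-134 + 248)/(-145 + 248)) = 1/(-4216 + 7*114/103) = 1/(-4216 + 7*(1/103)*114) = 1/(-4216 + 798/103) = 1/(-433450/103) = -103/433450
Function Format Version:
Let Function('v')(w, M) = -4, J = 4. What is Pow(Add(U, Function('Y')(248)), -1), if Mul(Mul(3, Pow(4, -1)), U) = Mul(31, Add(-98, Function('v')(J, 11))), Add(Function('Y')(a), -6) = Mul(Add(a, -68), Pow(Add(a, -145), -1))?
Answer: Rational(-103, 433450) ≈ -0.00023763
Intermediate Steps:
Function('Y')(a) = Add(6, Mul(Pow(Add(-145, a), -1), Add(-68, a))) (Function('Y')(a) = Add(6, Mul(Add(a, -68), Pow(Add(a, -145), -1))) = Add(6, Mul(Add(-68, a), Pow(Add(-145, a), -1))) = Add(6, Mul(Pow(Add(-145, a), -1), Add(-68, a))))
U = -4216 (U = Mul(Rational(4, 3), Mul(31, Add(-98, -4))) = Mul(Rational(4, 3), Mul(31, -102)) = Mul(Rational(4, 3), -3162) = -4216)
Pow(Add(U, Function('Y')(248)), -1) = Pow(Add(-4216, Mul(7, Pow(Add(-145, 248), -1), Add(-134, 248))), -1) = Pow(Add(-4216, Mul(7, Pow(103, -1), 114)), -1) = Pow(Add(-4216, Mul(7, Rational(1, 103), 114)), -1) = Pow(Add(-4216, Rational(798, 103)), -1) = Pow(Rational(-433450, 103), -1) = Rational(-103, 433450)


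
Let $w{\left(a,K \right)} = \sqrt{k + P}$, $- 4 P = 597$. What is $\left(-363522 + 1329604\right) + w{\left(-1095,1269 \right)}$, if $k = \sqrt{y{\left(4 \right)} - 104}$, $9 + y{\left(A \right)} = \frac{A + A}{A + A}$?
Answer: $966082 + \frac{\sqrt{-597 + 16 i \sqrt{7}}}{2} \approx 9.6608 \cdot 10^{5} + 12.224 i$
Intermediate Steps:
$P = - \frac{597}{4}$ ($P = \left(- \frac{1}{4}\right) 597 = - \frac{597}{4} \approx -149.25$)
$y{\left(A \right)} = -8$ ($y{\left(A \right)} = -9 + \frac{A + A}{A + A} = -9 + \frac{2 A}{2 A} = -9 + 2 A \frac{1}{2 A} = -9 + 1 = -8$)
$k = 4 i \sqrt{7}$ ($k = \sqrt{-8 - 104} = \sqrt{-112} = 4 i \sqrt{7} \approx 10.583 i$)
$w{\left(a,K \right)} = \sqrt{- \frac{597}{4} + 4 i \sqrt{7}}$ ($w{\left(a,K \right)} = \sqrt{4 i \sqrt{7} - \frac{597}{4}} = \sqrt{- \frac{597}{4} + 4 i \sqrt{7}}$)
$\left(-363522 + 1329604\right) + w{\left(-1095,1269 \right)} = \left(-363522 + 1329604\right) + \frac{\sqrt{-597 + 16 i \sqrt{7}}}{2} = 966082 + \frac{\sqrt{-597 + 16 i \sqrt{7}}}{2}$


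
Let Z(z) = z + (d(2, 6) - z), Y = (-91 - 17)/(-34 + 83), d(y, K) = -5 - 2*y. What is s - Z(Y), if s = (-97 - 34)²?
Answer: 17170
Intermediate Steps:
Y = -108/49 ≈ -2.2041
s = 17161 (s = (-131)² = 17161)
Z(z) = -9 (Z(z) = z + ((-5 - 2*2) - z) = z + ((-5 - 4) - z) = z + (-9 - z) = -9)
s - Z(Y) = 17161 - 1*(-9) = 17161 + 9 = 17170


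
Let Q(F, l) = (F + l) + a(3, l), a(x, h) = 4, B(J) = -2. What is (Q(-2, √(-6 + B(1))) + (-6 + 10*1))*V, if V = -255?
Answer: -1530 - 510*I*√2 ≈ -1530.0 - 721.25*I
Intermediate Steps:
Q(F, l) = 4 + F + l (Q(F, l) = (F + l) + 4 = 4 + F + l)
(Q(-2, √(-6 + B(1))) + (-6 + 10*1))*V = ((4 - 2 + √(-6 - 2)) + (-6 + 10*1))*(-255) = ((4 - 2 + √(-8)) + (-6 + 10))*(-255) = ((4 - 2 + 2*I*√2) + 4)*(-255) = ((2 + 2*I*√2) + 4)*(-255) = (6 + 2*I*√2)*(-255) = -1530 - 510*I*√2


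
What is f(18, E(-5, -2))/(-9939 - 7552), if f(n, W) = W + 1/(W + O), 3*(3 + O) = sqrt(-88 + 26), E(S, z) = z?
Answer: 619/5019917 + 3*I*sqrt(62)/5019917 ≈ 0.00012331 + 4.7057e-6*I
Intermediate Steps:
O = -3 + I*sqrt(62)/3 (O = -3 + sqrt(-88 + 26)/3 = -3 + sqrt(-62)/3 = -3 + (I*sqrt(62))/3 = -3 + I*sqrt(62)/3 ≈ -3.0 + 2.6247*I)
f(n, W) = W + 1/(-3 + W + I*sqrt(62)/3) (f(n, W) = W + 1/(W + (-3 + I*sqrt(62)/3)) = W + 1/(-3 + W + I*sqrt(62)/3))
f(18, E(-5, -2))/(-9939 - 7552) = ((3 + 3*(-2)**2 - 1*(-2)*(9 - I*sqrt(62)))/(-9 + 3*(-2) + I*sqrt(62)))/(-9939 - 7552) = ((3 + 3*4 + (18 - 2*I*sqrt(62)))/(-9 - 6 + I*sqrt(62)))/(-17491) = ((3 + 12 + (18 - 2*I*sqrt(62)))/(-15 + I*sqrt(62)))*(-1/17491) = ((33 - 2*I*sqrt(62))/(-15 + I*sqrt(62)))*(-1/17491) = -(33 - 2*I*sqrt(62))/(17491*(-15 + I*sqrt(62)))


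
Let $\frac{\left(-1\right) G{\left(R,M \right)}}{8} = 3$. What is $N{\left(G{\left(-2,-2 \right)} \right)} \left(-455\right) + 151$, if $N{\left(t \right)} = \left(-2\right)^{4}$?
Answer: $-7129$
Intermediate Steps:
$G{\left(R,M \right)} = -24$ ($G{\left(R,M \right)} = \left(-8\right) 3 = -24$)
$N{\left(t \right)} = 16$
$N{\left(G{\left(-2,-2 \right)} \right)} \left(-455\right) + 151 = 16 \left(-455\right) + 151 = -7280 + 151 = -7129$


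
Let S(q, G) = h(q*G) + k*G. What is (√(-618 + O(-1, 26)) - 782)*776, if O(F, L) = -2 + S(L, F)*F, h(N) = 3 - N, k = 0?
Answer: -606832 + 776*I*√649 ≈ -6.0683e+5 + 19769.0*I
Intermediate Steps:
S(q, G) = 3 - G*q (S(q, G) = (3 - q*G) + 0*G = (3 - G*q) + 0 = 3 - G*q)
O(F, L) = -2 + F*(3 - F*L) (O(F, L) = -2 + (3 - F*L)*F = -2 + F*(3 - F*L))
(√(-618 + O(-1, 26)) - 782)*776 = (√(-618 + (-2 - (3 - 1*(-1)*26))) - 782)*776 = (√(-618 + (-2 - (3 + 26))) - 782)*776 = (√(-618 + (-2 - 1*29)) - 782)*776 = (√(-618 + (-2 - 29)) - 782)*776 = (√(-618 - 31) - 782)*776 = (√(-649) - 782)*776 = (I*√649 - 782)*776 = (-782 + I*√649)*776 = -606832 + 776*I*√649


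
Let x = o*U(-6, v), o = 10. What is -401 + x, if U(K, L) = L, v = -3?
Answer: -431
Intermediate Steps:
x = -30 (x = 10*(-3) = -30)
-401 + x = -401 - 30 = -431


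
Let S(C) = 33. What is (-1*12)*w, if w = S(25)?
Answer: -396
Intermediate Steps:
w = 33
(-1*12)*w = -1*12*33 = -12*33 = -396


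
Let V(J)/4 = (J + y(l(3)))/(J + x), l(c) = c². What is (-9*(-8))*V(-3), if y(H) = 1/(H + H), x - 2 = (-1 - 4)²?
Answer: -106/3 ≈ -35.333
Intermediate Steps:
x = 27 (x = 2 + (-1 - 4)² = 2 + (-5)² = 2 + 25 = 27)
y(H) = 1/(2*H)
V(J) = 4*(1/18 + J)/(27 + J) (V(J) = 4*((J + 1/(2*(3²)))/(J + 27)) = 4*((J + (½)/9)/(27 + J)) = 4*((J + (½)*(⅑))/(27 + J)) = 4*((J + 1/18)/(27 + J)) = 4*((1/18 + J)/(27 + J)) = 4*(1/18 + J)/(27 + J))
(-9*(-8))*V(-3) = (-9*(-8))*(2*(1 + 18*(-3))/(9*(27 - 3))) = 72*((2/9)*(1 - 54)/24) = 72*((2/9)*(1/24)*(-53)) = 72*(-53/108) = -106/3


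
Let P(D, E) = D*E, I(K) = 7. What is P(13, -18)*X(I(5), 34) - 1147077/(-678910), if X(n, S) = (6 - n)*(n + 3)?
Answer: 1589796477/678910 ≈ 2341.7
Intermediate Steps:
X(n, S) = (3 + n)*(6 - n) (X(n, S) = (6 - n)*(3 + n) = (3 + n)*(6 - n))
P(13, -18)*X(I(5), 34) - 1147077/(-678910) = (13*(-18))*(18 - 1*7**2 + 3*7) - 1147077/(-678910) = -234*(18 - 1*49 + 21) - 1147077*(-1/678910) = -234*(18 - 49 + 21) + 1147077/678910 = -234*(-10) + 1147077/678910 = 2340 + 1147077/678910 = 1589796477/678910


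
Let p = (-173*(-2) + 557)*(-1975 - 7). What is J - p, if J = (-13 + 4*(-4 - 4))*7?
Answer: 1789431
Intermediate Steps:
p = -1789746 (p = (346 + 557)*(-1982) = 903*(-1982) = -1789746)
J = -315 (J = (-13 + 4*(-8))*7 = (-13 - 32)*7 = -45*7 = -315)
J - p = -315 - 1*(-1789746) = -315 + 1789746 = 1789431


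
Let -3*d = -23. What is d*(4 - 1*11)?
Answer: -161/3 ≈ -53.667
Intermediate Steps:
d = 23/3 (d = -1/3*(-23) = 23/3 ≈ 7.6667)
d*(4 - 1*11) = 23*(4 - 1*11)/3 = 23*(4 - 11)/3 = (23/3)*(-7) = -161/3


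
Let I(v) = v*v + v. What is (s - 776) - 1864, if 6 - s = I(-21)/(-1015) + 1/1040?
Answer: -79428989/30160 ≈ -2633.6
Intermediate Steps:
I(v) = v + v² (I(v) = v² + v = v + v²)
s = 193411/30160 (s = 6 - (-21*(1 - 21)/(-1015) + 1/1040) = 6 - (-21*(-20)*(-1/1015) + 1*(1/1040)) = 6 - (420*(-1/1015) + 1/1040) = 6 - (-12/29 + 1/1040) = 6 - 1*(-12451/30160) = 6 + 12451/30160 = 193411/30160 ≈ 6.4128)
(s - 776) - 1864 = (193411/30160 - 776) - 1864 = -23210749/30160 - 1864 = -79428989/30160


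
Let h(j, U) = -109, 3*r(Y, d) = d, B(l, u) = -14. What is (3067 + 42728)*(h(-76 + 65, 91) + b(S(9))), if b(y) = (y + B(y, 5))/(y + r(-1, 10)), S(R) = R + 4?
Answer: -244728480/49 ≈ -4.9945e+6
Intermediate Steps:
r(Y, d) = d/3
S(R) = 4 + R
b(y) = (-14 + y)/(10/3 + y) (b(y) = (y - 14)/(y + (⅓)*10) = (-14 + y)/(y + 10/3) = (-14 + y)/(10/3 + y))
(3067 + 42728)*(h(-76 + 65, 91) + b(S(9))) = (3067 + 42728)*(-109 + 3*(-14 + (4 + 9))/(10 + 3*(4 + 9))) = 45795*(-109 + 3*(-14 + 13)/(10 + 3*13)) = 45795*(-109 + 3*(-1)/(10 + 39)) = 45795*(-109 + 3*(-1)/49) = 45795*(-109 + 3*(1/49)*(-1)) = 45795*(-109 - 3/49) = 45795*(-5344/49) = -244728480/49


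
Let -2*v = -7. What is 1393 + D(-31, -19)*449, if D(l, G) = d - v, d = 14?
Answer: 12215/2 ≈ 6107.5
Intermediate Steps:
v = 7/2 (v = -1/2*(-7) = 7/2 ≈ 3.5000)
D(l, G) = 21/2 (D(l, G) = 14 - 1*7/2 = 14 - 7/2 = 21/2)
1393 + D(-31, -19)*449 = 1393 + (21/2)*449 = 1393 + 9429/2 = 12215/2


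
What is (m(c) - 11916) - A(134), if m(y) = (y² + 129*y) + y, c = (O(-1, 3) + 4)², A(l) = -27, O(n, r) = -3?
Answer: -11758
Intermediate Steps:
c = 1 (c = (-3 + 4)² = 1² = 1)
m(y) = y² + 130*y
(m(c) - 11916) - A(134) = (1*(130 + 1) - 11916) - 1*(-27) = (1*131 - 11916) + 27 = (131 - 11916) + 27 = -11785 + 27 = -11758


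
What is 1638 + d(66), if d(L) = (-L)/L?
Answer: 1637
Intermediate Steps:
d(L) = -1
1638 + d(66) = 1638 - 1 = 1637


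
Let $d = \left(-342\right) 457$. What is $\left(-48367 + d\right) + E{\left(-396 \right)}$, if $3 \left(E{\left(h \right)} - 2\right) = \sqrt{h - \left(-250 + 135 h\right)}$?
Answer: $-204659 + \frac{\sqrt{53314}}{3} \approx -2.0458 \cdot 10^{5}$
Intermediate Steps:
$d = -156294$
$E{\left(h \right)} = 2 + \frac{\sqrt{250 - 134 h}}{3}$ ($E{\left(h \right)} = 2 + \frac{\sqrt{h - \left(-250 + 135 h\right)}}{3} = 2 + \frac{\sqrt{250 - 134 h}}{3}$)
$\left(-48367 + d\right) + E{\left(-396 \right)} = \left(-48367 - 156294\right) + \left(2 + \frac{\sqrt{250 - -53064}}{3}\right) = -204661 + \left(2 + \frac{\sqrt{250 + 53064}}{3}\right) = -204661 + \left(2 + \frac{\sqrt{53314}}{3}\right) = -204659 + \frac{\sqrt{53314}}{3}$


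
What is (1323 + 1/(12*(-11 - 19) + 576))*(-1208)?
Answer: -43151119/27 ≈ -1.5982e+6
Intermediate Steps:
(1323 + 1/(12*(-11 - 19) + 576))*(-1208) = (1323 + 1/(12*(-30) + 576))*(-1208) = (1323 + 1/(-360 + 576))*(-1208) = (1323 + 1/216)*(-1208) = (285769/216)*(-1208) = -43151119/27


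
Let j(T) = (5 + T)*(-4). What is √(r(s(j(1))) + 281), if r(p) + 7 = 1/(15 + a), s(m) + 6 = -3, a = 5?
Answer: 3*√3045/10 ≈ 16.554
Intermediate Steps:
j(T) = -20 - 4*T
s(m) = -9 (s(m) = -6 - 3 = -9)
r(p) = -139/20 (r(p) = -7 + 1/(15 + 5) = -7 + 1/20 = -139/20)
√(r(s(j(1))) + 281) = √(-139/20 + 281) = √(5481/20) = 3*√3045/10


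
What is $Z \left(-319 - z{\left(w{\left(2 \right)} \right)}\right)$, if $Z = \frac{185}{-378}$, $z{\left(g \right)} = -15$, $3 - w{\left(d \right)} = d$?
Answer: $\frac{28120}{189} \approx 148.78$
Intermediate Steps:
$w{\left(d \right)} = 3 - d$
$Z = - \frac{185}{378}$ ($Z = 185 \left(- \frac{1}{378}\right) = - \frac{185}{378} \approx -0.48942$)
$Z \left(-319 - z{\left(w{\left(2 \right)} \right)}\right) = - \frac{185 \left(-319 - -15\right)}{378} = - \frac{185 \left(-319 + 15\right)}{378} = \left(- \frac{185}{378}\right) \left(-304\right) = \frac{28120}{189}$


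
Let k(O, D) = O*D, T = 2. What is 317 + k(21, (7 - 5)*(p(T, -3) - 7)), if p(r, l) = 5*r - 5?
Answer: 233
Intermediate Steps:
p(r, l) = -5 + 5*r
k(O, D) = D*O
317 + k(21, (7 - 5)*(p(T, -3) - 7)) = 317 + ((7 - 5)*((-5 + 5*2) - 7))*21 = 317 + (2*((-5 + 10) - 7))*21 = 317 + (2*(5 - 7))*21 = 317 + (2*(-2))*21 = 317 - 4*21 = 317 - 84 = 233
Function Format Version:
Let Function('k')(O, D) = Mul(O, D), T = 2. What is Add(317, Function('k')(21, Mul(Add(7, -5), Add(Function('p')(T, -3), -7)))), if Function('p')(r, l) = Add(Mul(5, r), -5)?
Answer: 233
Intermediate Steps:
Function('p')(r, l) = Add(-5, Mul(5, r))
Function('k')(O, D) = Mul(D, O)
Add(317, Function('k')(21, Mul(Add(7, -5), Add(Function('p')(T, -3), -7)))) = Add(317, Mul(Mul(Add(7, -5), Add(Add(-5, Mul(5, 2)), -7)), 21)) = Add(317, Mul(Mul(2, Add(Add(-5, 10), -7)), 21)) = Add(317, Mul(Mul(2, Add(5, -7)), 21)) = Add(317, Mul(Mul(2, -2), 21)) = Add(317, Mul(-4, 21)) = Add(317, -84) = 233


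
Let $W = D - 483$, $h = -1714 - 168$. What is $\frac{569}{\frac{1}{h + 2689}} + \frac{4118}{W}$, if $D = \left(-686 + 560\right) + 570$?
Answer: $\frac{17904019}{39} \approx 4.5908 \cdot 10^{5}$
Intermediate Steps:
$D = 444$ ($D = -126 + 570 = 444$)
$h = -1882$
$W = -39$ ($W = 444 - 483 = -39$)
$\frac{569}{\frac{1}{h + 2689}} + \frac{4118}{W} = \frac{569}{\frac{1}{-1882 + 2689}} + \frac{4118}{-39} = \frac{569}{\frac{1}{807}} + 4118 \left(- \frac{1}{39}\right) = 569 \frac{1}{\frac{1}{807}} - \frac{4118}{39} = 569 \cdot 807 - \frac{4118}{39} = 459183 - \frac{4118}{39} = \frac{17904019}{39}$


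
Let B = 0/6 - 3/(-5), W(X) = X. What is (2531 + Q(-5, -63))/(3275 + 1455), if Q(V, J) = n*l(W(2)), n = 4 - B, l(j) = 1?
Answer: 576/1075 ≈ 0.53581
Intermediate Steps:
B = 3/5 (B = 0*(1/6) - 3*(-1/5) = 0 + 3/5 = 3/5 ≈ 0.60000)
n = 17/5 (n = 4 - 1*3/5 = 4 - 3/5 = 17/5 ≈ 3.4000)
Q(V, J) = 17/5 (Q(V, J) = (17/5)*1 = 17/5)
(2531 + Q(-5, -63))/(3275 + 1455) = (2531 + 17/5)/(3275 + 1455) = (12672/5)/4730 = (12672/5)*(1/4730) = 576/1075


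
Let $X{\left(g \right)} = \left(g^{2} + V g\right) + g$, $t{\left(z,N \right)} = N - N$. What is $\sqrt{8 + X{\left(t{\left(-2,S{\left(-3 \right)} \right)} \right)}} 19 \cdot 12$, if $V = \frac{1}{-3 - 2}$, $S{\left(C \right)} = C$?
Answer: $456 \sqrt{2} \approx 644.88$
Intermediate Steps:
$t{\left(z,N \right)} = 0$
$V = - \frac{1}{5}$ ($V = \frac{1}{-5} = - \frac{1}{5} \approx -0.2$)
$X{\left(g \right)} = g^{2} + \frac{4 g}{5}$ ($X{\left(g \right)} = \left(g^{2} - \frac{g}{5}\right) + g = g^{2} + \frac{4 g}{5}$)
$\sqrt{8 + X{\left(t{\left(-2,S{\left(-3 \right)} \right)} \right)}} 19 \cdot 12 = \sqrt{8 + \frac{1}{5} \cdot 0 \left(4 + 5 \cdot 0\right)} 19 \cdot 12 = \sqrt{8 + \frac{1}{5} \cdot 0 \left(4 + 0\right)} 19 \cdot 12 = \sqrt{8 + \frac{1}{5} \cdot 0 \cdot 4} \cdot 19 \cdot 12 = \sqrt{8 + 0} \cdot 19 \cdot 12 = \sqrt{8} \cdot 19 \cdot 12 = 2 \sqrt{2} \cdot 19 \cdot 12 = 38 \sqrt{2} \cdot 12 = 456 \sqrt{2}$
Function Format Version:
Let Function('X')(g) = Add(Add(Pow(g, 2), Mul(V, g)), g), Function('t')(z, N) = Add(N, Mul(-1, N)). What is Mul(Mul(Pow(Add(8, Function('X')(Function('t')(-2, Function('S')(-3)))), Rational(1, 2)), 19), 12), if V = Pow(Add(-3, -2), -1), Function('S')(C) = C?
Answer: Mul(456, Pow(2, Rational(1, 2))) ≈ 644.88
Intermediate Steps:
Function('t')(z, N) = 0
V = Rational(-1, 5) (V = Pow(-5, -1) = Rational(-1, 5) ≈ -0.20000)
Function('X')(g) = Add(Pow(g, 2), Mul(Rational(4, 5), g)) (Function('X')(g) = Add(Add(Pow(g, 2), Mul(Rational(-1, 5), g)), g) = Add(Pow(g, 2), Mul(Rational(4, 5), g)))
Mul(Mul(Pow(Add(8, Function('X')(Function('t')(-2, Function('S')(-3)))), Rational(1, 2)), 19), 12) = Mul(Mul(Pow(Add(8, Mul(Rational(1, 5), 0, Add(4, Mul(5, 0)))), Rational(1, 2)), 19), 12) = Mul(Mul(Pow(Add(8, Mul(Rational(1, 5), 0, Add(4, 0))), Rational(1, 2)), 19), 12) = Mul(Mul(Pow(Add(8, Mul(Rational(1, 5), 0, 4)), Rational(1, 2)), 19), 12) = Mul(Mul(Pow(Add(8, 0), Rational(1, 2)), 19), 12) = Mul(Mul(Pow(8, Rational(1, 2)), 19), 12) = Mul(Mul(Mul(2, Pow(2, Rational(1, 2))), 19), 12) = Mul(Mul(38, Pow(2, Rational(1, 2))), 12) = Mul(456, Pow(2, Rational(1, 2)))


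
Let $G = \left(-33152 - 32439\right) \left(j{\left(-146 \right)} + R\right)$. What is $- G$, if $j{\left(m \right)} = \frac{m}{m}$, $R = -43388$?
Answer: $-2845796717$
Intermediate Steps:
$j{\left(m \right)} = 1$
$G = 2845796717$ ($G = \left(-33152 - 32439\right) \left(1 - 43388\right) = \left(-65591\right) \left(-43387\right) = 2845796717$)
$- G = \left(-1\right) 2845796717 = -2845796717$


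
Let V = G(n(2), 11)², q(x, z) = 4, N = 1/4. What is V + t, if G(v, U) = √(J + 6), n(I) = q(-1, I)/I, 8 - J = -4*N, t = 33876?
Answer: 33891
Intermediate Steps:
N = ¼ ≈ 0.25000
J = 9 (J = 8 - (-4)/4 = 8 - 1*(-1) = 8 + 1 = 9)
n(I) = 4/I
G(v, U) = √15 (G(v, U) = √(9 + 6) = √15)
V = 15 (V = (√15)² = 15)
V + t = 15 + 33876 = 33891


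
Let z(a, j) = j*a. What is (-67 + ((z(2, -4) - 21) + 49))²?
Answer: 2209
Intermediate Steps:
z(a, j) = a*j
(-67 + ((z(2, -4) - 21) + 49))² = (-67 + ((2*(-4) - 21) + 49))² = (-67 + ((-8 - 21) + 49))² = (-67 + (-29 + 49))² = (-67 + 20)² = (-47)² = 2209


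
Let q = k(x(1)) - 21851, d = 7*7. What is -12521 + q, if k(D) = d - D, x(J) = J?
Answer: -34324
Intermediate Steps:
d = 49
k(D) = 49 - D
q = -21803 (q = (49 - 1*1) - 21851 = (49 - 1) - 21851 = 48 - 21851 = -21803)
-12521 + q = -12521 - 21803 = -34324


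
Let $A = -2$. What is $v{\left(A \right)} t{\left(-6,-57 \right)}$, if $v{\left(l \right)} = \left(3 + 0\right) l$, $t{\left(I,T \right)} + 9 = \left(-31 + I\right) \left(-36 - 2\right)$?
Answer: $-8382$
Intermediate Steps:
$t{\left(I,T \right)} = 1169 - 38 I$ ($t{\left(I,T \right)} = -9 + \left(-31 + I\right) \left(-36 - 2\right) = -9 + \left(-31 + I\right) \left(-38\right) = -9 - \left(-1178 + 38 I\right) = 1169 - 38 I$)
$v{\left(l \right)} = 3 l$
$v{\left(A \right)} t{\left(-6,-57 \right)} = 3 \left(-2\right) \left(1169 - -228\right) = - 6 \left(1169 + 228\right) = \left(-6\right) 1397 = -8382$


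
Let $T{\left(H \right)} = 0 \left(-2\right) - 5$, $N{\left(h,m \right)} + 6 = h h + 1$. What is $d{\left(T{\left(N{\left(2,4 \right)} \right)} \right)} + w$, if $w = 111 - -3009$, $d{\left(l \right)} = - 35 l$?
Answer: $3295$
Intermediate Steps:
$N{\left(h,m \right)} = -5 + h^{2}$ ($N{\left(h,m \right)} = -6 + \left(h h + 1\right) = -6 + \left(h^{2} + 1\right) = -6 + \left(1 + h^{2}\right) = -5 + h^{2}$)
$T{\left(H \right)} = -5$ ($T{\left(H \right)} = 0 - 5 = -5$)
$w = 3120$ ($w = 111 + 3009 = 3120$)
$d{\left(T{\left(N{\left(2,4 \right)} \right)} \right)} + w = \left(-35\right) \left(-5\right) + 3120 = 175 + 3120 = 3295$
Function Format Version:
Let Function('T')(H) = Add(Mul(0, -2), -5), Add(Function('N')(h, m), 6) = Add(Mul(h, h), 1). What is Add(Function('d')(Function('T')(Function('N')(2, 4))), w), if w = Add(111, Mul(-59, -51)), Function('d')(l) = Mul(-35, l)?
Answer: 3295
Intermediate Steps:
Function('N')(h, m) = Add(-5, Pow(h, 2)) (Function('N')(h, m) = Add(-6, Add(Mul(h, h), 1)) = Add(-6, Add(Pow(h, 2), 1)) = Add(-6, Add(1, Pow(h, 2))) = Add(-5, Pow(h, 2)))
Function('T')(H) = -5 (Function('T')(H) = Add(0, -5) = -5)
w = 3120 (w = Add(111, 3009) = 3120)
Add(Function('d')(Function('T')(Function('N')(2, 4))), w) = Add(Mul(-35, -5), 3120) = Add(175, 3120) = 3295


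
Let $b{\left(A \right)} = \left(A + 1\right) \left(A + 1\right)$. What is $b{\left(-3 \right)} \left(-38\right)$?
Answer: $-152$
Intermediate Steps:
$b{\left(A \right)} = \left(1 + A\right)^{2}$ ($b{\left(A \right)} = \left(1 + A\right) \left(1 + A\right) = \left(1 + A\right)^{2}$)
$b{\left(-3 \right)} \left(-38\right) = \left(1 - 3\right)^{2} \left(-38\right) = \left(-2\right)^{2} \left(-38\right) = 4 \left(-38\right) = -152$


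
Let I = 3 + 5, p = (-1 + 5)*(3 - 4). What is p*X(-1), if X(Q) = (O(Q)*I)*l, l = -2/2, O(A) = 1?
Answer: 32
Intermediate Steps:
p = -4 (p = 4*(-1) = -4)
I = 8
l = -1 (l = -2*1/2 = -1)
X(Q) = -8 (X(Q) = (1*8)*(-1) = 8*(-1) = -8)
p*X(-1) = -4*(-8) = 32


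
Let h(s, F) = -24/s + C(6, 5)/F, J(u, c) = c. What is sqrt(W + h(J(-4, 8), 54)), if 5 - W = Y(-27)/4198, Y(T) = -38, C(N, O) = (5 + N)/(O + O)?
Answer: sqrt(72423969465)/188910 ≈ 1.4246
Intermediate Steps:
C(N, O) = (5 + N)/(2*O) (C(N, O) = (5 + N)/((2*O)) = (5 + N)*(1/(2*O)) = (5 + N)/(2*O))
h(s, F) = -24/s + 11/(10*F) (h(s, F) = -24/s + ((1/2)*(5 + 6)/5)/F = -24/s + ((1/2)*(1/5)*11)/F = -24/s + 11/(10*F))
W = 10514/2099 (W = 5 - (-38)/4198 = 5 - 1*(-19/2099) = 5 + 19/2099 = 10514/2099 ≈ 5.0090)
sqrt(W + h(J(-4, 8), 54)) = sqrt(10514/2099 + (-24/8 + (11/10)/54)) = sqrt(10514/2099 + (-24*1/8 + (11/10)*(1/54))) = sqrt(10514/2099 + (-3 + 11/540)) = sqrt(10514/2099 - 1609/540) = sqrt(2300269/1133460) = sqrt(72423969465)/188910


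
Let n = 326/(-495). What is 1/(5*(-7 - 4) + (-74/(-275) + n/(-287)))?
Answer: -710325/38875103 ≈ -0.018272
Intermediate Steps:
n = -326/495 (n = 326*(-1/495) = -326/495 ≈ -0.65859)
1/(5*(-7 - 4) + (-74/(-275) + n/(-287))) = 1/(5*(-7 - 4) + (-74/(-275) - 326/495/(-287))) = 1/(5*(-11) + (-74*(-1/275) - 326/495*(-1/287))) = 1/(-55 + (74/275 + 326/142065)) = 1/(-55 + 192772/710325) = 1/(-38875103/710325) = -710325/38875103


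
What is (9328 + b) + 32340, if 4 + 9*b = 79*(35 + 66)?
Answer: 382987/9 ≈ 42554.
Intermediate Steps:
b = 7975/9 (b = -4/9 + (79*(35 + 66))/9 = -4/9 + (79*101)/9 = -4/9 + (⅑)*7979 = -4/9 + 7979/9 = 7975/9 ≈ 886.11)
(9328 + b) + 32340 = (9328 + 7975/9) + 32340 = 91927/9 + 32340 = 382987/9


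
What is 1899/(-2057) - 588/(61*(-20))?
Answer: -276816/627385 ≈ -0.44122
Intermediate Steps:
1899/(-2057) - 588/(61*(-20)) = 1899*(-1/2057) - 588/(-1220) = -1899/2057 - 588*(-1/1220) = -1899/2057 + 147/305 = -276816/627385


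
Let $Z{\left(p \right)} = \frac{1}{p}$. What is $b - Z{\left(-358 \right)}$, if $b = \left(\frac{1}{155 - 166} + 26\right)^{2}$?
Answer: $\frac{29078671}{43318} \approx 671.28$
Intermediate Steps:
$b = \frac{81225}{121}$ ($b = \left(\frac{1}{-11} + 26\right)^{2} = \left(- \frac{1}{11} + 26\right)^{2} = \left(\frac{285}{11}\right)^{2} = \frac{81225}{121} \approx 671.28$)
$b - Z{\left(-358 \right)} = \frac{81225}{121} - \frac{1}{-358} = \frac{81225}{121} - - \frac{1}{358} = \frac{81225}{121} + \frac{1}{358} = \frac{29078671}{43318}$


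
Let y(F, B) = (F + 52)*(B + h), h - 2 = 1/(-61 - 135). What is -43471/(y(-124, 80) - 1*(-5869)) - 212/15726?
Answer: 16748631295/13343511 ≈ 1255.2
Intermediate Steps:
h = 391/196 (h = 2 + 1/(-61 - 135) = 2 + 1/(-196) = 2 - 1/196 = 391/196 ≈ 1.9949)
y(F, B) = (52 + F)*(391/196 + B) (y(F, B) = (F + 52)*(B + 391/196) = (52 + F)*(391/196 + B))
-43471/(y(-124, 80) - 1*(-5869)) - 212/15726 = -43471/((5083/49 + 52*80 + (391/196)*(-124) + 80*(-124)) - 1*(-5869)) - 212/15726 = -43471/((5083/49 + 4160 - 12121/49 - 9920) + 5869) - 212*1/15726 = -43471/(-289278/49 + 5869) - 106/7863 = -43471/(-1697/49) - 106/7863 = -43471*(-49/1697) - 106/7863 = 2130079/1697 - 106/7863 = 16748631295/13343511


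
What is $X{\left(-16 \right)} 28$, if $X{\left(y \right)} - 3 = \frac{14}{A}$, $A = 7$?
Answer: $140$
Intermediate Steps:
$X{\left(y \right)} = 5$ ($X{\left(y \right)} = 3 + \frac{14}{7} = 3 + 14 \cdot \frac{1}{7} = 3 + 2 = 5$)
$X{\left(-16 \right)} 28 = 5 \cdot 28 = 140$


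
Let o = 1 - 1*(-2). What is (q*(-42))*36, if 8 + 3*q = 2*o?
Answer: 1008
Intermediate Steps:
o = 3 (o = 1 + 2 = 3)
q = -⅔ (q = -8/3 + (2*3)/3 = -8/3 + (⅓)*6 = -8/3 + 2 = -⅔ ≈ -0.66667)
(q*(-42))*36 = -⅔*(-42)*36 = 28*36 = 1008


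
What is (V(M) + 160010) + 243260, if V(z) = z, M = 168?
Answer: 403438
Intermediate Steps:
(V(M) + 160010) + 243260 = (168 + 160010) + 243260 = 160178 + 243260 = 403438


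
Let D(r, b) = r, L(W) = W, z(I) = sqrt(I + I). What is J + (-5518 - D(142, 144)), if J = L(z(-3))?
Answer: -5660 + I*sqrt(6) ≈ -5660.0 + 2.4495*I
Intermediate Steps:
z(I) = sqrt(2)*sqrt(I) (z(I) = sqrt(2*I) = sqrt(2)*sqrt(I))
J = I*sqrt(6) (J = sqrt(2)*sqrt(-3) = sqrt(2)*(I*sqrt(3)) = I*sqrt(6) ≈ 2.4495*I)
J + (-5518 - D(142, 144)) = I*sqrt(6) + (-5518 - 1*142) = I*sqrt(6) + (-5518 - 142) = I*sqrt(6) - 5660 = -5660 + I*sqrt(6)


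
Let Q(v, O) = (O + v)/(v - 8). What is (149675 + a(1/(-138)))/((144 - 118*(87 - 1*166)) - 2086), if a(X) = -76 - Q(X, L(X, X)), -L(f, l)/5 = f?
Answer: 165306899/8154900 ≈ 20.271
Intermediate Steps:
L(f, l) = -5*f
Q(v, O) = (O + v)/(-8 + v)
a(X) = -76 + 4*X/(-8 + X) (a(X) = -76 - (-5*X + X)/(-8 + X) = -76 - (-4*X)/(-8 + X) = -76 - (-4)*X/(-8 + X) = -76 + 4*X/(-8 + X))
(149675 + a(1/(-138)))/((144 - 118*(87 - 1*166)) - 2086) = (149675 + 8*(76 - 9/(-138))/(-8 + 1/(-138)))/((144 - 118*(87 - 1*166)) - 2086) = (149675 + 8*(76 - 9*(-1/138))/(-8 - 1/138))/((144 - 118*(87 - 166)) - 2086) = (149675 + 8*(76 + 3/46)/(-1105/138))/((144 - 118*(-79)) - 2086) = (149675 + 8*(-138/1105)*(3499/46))/((144 + 9322) - 2086) = (149675 - 83976/1105)/(9466 - 2086) = (165306899/1105)/7380 = (165306899/1105)*(1/7380) = 165306899/8154900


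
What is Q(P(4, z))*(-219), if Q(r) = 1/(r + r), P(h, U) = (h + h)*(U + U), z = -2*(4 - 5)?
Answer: -219/64 ≈ -3.4219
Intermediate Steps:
z = 2 (z = -2*(-1) = 2)
P(h, U) = 4*U*h (P(h, U) = (2*h)*(2*U) = 4*U*h)
Q(r) = 1/(2*r)
Q(P(4, z))*(-219) = (1/(2*((4*2*4))))*(-219) = ((½)/32)*(-219) = ((½)*(1/32))*(-219) = (1/64)*(-219) = -219/64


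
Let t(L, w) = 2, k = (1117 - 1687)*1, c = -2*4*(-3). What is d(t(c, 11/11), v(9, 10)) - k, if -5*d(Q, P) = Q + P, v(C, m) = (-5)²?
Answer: 2823/5 ≈ 564.60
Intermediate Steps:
v(C, m) = 25
c = 24 (c = -8*(-3) = 24)
k = -570 (k = -570*1 = -570)
d(Q, P) = -P/5 - Q/5 (d(Q, P) = -(Q + P)/5 = -(P + Q)/5 = -P/5 - Q/5)
d(t(c, 11/11), v(9, 10)) - k = (-⅕*25 - ⅕*2) - 1*(-570) = (-5 - ⅖) + 570 = -27/5 + 570 = 2823/5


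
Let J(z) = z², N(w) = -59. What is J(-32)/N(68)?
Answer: -1024/59 ≈ -17.356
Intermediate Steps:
J(-32)/N(68) = (-32)²/(-59) = 1024*(-1/59) = -1024/59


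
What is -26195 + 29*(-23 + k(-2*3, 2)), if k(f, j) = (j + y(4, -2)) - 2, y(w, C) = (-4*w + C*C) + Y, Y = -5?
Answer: -27355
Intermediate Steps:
y(w, C) = -5 + C² - 4*w (y(w, C) = (-4*w + C*C) - 5 = (-4*w + C²) - 5 = (C² - 4*w) - 5 = -5 + C² - 4*w)
k(f, j) = -19 + j (k(f, j) = (j + (-5 + (-2)² - 4*4)) - 2 = (j + (-5 + 4 - 16)) - 2 = (j - 17) - 2 = (-17 + j) - 2 = -19 + j)
-26195 + 29*(-23 + k(-2*3, 2)) = -26195 + 29*(-23 + (-19 + 2)) = -26195 + 29*(-23 - 17) = -26195 + 29*(-40) = -26195 - 1160 = -27355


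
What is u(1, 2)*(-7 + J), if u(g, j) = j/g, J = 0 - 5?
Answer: -24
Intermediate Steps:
J = -5
u(1, 2)*(-7 + J) = (2/1)*(-7 - 5) = (2*1)*(-12) = 2*(-12) = -24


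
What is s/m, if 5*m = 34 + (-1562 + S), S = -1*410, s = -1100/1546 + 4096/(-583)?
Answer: 2905715/145562857 ≈ 0.019962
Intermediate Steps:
s = -3486858/450659 (s = -1100*1/1546 + 4096*(-1/583) = -550/773 - 4096/583 = -3486858/450659 ≈ -7.7372)
S = -410
m = -1938/5 (m = (34 + (-1562 - 410))/5 = (34 - 1972)/5 = (⅕)*(-1938) = -1938/5 ≈ -387.60)
s/m = -3486858/(450659*(-1938/5)) = -3486858/450659*(-5/1938) = 2905715/145562857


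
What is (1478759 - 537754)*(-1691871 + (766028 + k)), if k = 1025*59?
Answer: -814315614840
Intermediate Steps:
k = 60475
(1478759 - 537754)*(-1691871 + (766028 + k)) = (1478759 - 537754)*(-1691871 + (766028 + 60475)) = 941005*(-1691871 + 826503) = 941005*(-865368) = -814315614840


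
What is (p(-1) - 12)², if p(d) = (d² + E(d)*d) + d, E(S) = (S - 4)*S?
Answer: 289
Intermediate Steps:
E(S) = S*(-4 + S) (E(S) = (-4 + S)*S = S*(-4 + S))
p(d) = d + d² + d²*(-4 + d) (p(d) = (d² + (d*(-4 + d))*d) + d = (d² + d²*(-4 + d)) + d = d + d² + d²*(-4 + d))
(p(-1) - 12)² = (-(1 - 1 - (-4 - 1)) - 12)² = (-(1 - 1 - 1*(-5)) - 12)² = (-(1 - 1 + 5) - 12)² = (-1*5 - 12)² = (-5 - 12)² = (-17)² = 289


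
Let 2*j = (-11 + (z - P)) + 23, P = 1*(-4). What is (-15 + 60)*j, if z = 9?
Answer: 1125/2 ≈ 562.50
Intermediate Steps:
P = -4
j = 25/2 (j = ((-11 + (9 - 1*(-4))) + 23)/2 = ((-11 + (9 + 4)) + 23)/2 = ((-11 + 13) + 23)/2 = (2 + 23)/2 = (½)*25 = 25/2 ≈ 12.500)
(-15 + 60)*j = (-15 + 60)*(25/2) = 45*(25/2) = 1125/2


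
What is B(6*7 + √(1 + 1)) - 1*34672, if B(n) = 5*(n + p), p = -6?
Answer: -34492 + 5*√2 ≈ -34485.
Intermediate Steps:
B(n) = -30 + 5*n (B(n) = 5*(n - 6) = 5*(-6 + n) = -30 + 5*n)
B(6*7 + √(1 + 1)) - 1*34672 = (-30 + 5*(6*7 + √(1 + 1))) - 1*34672 = (-30 + 5*(42 + √2)) - 34672 = (-30 + (210 + 5*√2)) - 34672 = (180 + 5*√2) - 34672 = -34492 + 5*√2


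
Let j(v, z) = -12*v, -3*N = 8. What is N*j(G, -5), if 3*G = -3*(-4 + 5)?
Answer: -32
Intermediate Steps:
N = -8/3 (N = -1/3*8 = -8/3 ≈ -2.6667)
G = -1 (G = (-3*(-4 + 5))/3 = (-3*1)/3 = (1/3)*(-3) = -1)
N*j(G, -5) = -(-32)*(-1) = -8/3*12 = -32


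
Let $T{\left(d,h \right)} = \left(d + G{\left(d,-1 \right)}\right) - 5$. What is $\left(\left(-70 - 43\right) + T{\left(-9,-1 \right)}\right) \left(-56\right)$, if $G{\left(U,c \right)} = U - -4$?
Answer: $7392$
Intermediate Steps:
$G{\left(U,c \right)} = 4 + U$ ($G{\left(U,c \right)} = U + 4 = 4 + U$)
$T{\left(d,h \right)} = -1 + 2 d$ ($T{\left(d,h \right)} = \left(d + \left(4 + d\right)\right) - 5 = \left(4 + 2 d\right) - 5 = -1 + 2 d$)
$\left(\left(-70 - 43\right) + T{\left(-9,-1 \right)}\right) \left(-56\right) = \left(\left(-70 - 43\right) + \left(-1 + 2 \left(-9\right)\right)\right) \left(-56\right) = \left(-113 - 19\right) \left(-56\right) = \left(-132\right) \left(-56\right) = 7392$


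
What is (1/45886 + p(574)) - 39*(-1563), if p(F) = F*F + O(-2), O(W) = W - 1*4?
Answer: 17915133323/45886 ≈ 3.9043e+5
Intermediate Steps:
O(W) = -4 + W (O(W) = W - 4 = -4 + W)
p(F) = -6 + F² (p(F) = F*F + (-4 - 2) = F² - 6 = -6 + F²)
(1/45886 + p(574)) - 39*(-1563) = (1/45886 + (-6 + 574²)) - 39*(-1563) = (1/45886 + (-6 + 329476)) + 60957 = (1/45886 + 329470) + 60957 = 15118060421/45886 + 60957 = 17915133323/45886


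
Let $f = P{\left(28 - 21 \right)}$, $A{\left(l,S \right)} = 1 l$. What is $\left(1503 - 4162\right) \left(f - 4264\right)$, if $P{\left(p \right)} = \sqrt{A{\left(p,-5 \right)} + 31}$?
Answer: $11337976 - 2659 \sqrt{38} \approx 1.1322 \cdot 10^{7}$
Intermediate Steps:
$A{\left(l,S \right)} = l$
$P{\left(p \right)} = \sqrt{31 + p}$ ($P{\left(p \right)} = \sqrt{p + 31} = \sqrt{31 + p}$)
$f = \sqrt{38}$ ($f = \sqrt{31 + \left(28 - 21\right)} = \sqrt{31 + 7} = \sqrt{38} \approx 6.1644$)
$\left(1503 - 4162\right) \left(f - 4264\right) = \left(1503 - 4162\right) \left(\sqrt{38} - 4264\right) = - 2659 \left(-4264 + \sqrt{38}\right) = 11337976 - 2659 \sqrt{38}$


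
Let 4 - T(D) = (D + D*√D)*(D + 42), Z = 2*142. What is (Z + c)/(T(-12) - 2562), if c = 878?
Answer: -638519/1596601 - 209160*I*√3/1596601 ≈ -0.39992 - 0.2269*I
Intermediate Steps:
Z = 284
T(D) = 4 - (42 + D)*(D + D^(3/2)) (T(D) = 4 - (D + D*√D)*(D + 42) = 4 - (D + D^(3/2))*(42 + D) = 4 - (42 + D)*(D + D^(3/2)))
(Z + c)/(T(-12) - 2562) = (284 + 878)/((4 - 1*(-12)² - (-12)^(5/2) - 42*(-12) - (-1008)*I*√3) - 2562) = 1162/((4 - 1*144 - 288*I*√3 + 504 - (-1008)*I*√3) - 2562) = 1162/((4 - 144 - 288*I*√3 + 504 + 1008*I*√3) - 2562) = 1162/((364 + 720*I*√3) - 2562) = 1162/(-2198 + 720*I*√3)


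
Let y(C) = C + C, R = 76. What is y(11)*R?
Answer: 1672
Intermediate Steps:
y(C) = 2*C
y(11)*R = (2*11)*76 = 22*76 = 1672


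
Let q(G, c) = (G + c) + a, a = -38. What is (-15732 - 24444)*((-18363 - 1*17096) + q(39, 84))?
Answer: 1421185824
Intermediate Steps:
q(G, c) = -38 + G + c (q(G, c) = (G + c) - 38 = -38 + G + c)
(-15732 - 24444)*((-18363 - 1*17096) + q(39, 84)) = (-15732 - 24444)*((-18363 - 1*17096) + (-38 + 39 + 84)) = -40176*((-18363 - 17096) + 85) = -40176*(-35459 + 85) = -40176*(-35374) = 1421185824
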